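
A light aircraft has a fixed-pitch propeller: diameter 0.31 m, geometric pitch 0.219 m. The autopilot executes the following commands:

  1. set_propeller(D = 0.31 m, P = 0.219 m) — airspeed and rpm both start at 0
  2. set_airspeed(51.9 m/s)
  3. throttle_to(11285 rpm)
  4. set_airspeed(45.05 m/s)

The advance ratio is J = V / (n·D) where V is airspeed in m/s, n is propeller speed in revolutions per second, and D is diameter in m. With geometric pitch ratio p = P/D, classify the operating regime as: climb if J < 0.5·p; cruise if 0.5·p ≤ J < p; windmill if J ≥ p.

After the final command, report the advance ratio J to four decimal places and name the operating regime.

J = 0.7726, regime = windmill

set_propeller: D = 0.31 m, P = 0.219 m (p = P/D = 0.706452); state ← (V=0, rpm=0)
set_airspeed(51.9): V ← 51.9 m/s
throttle_to(11285): rpm ← 11285
set_airspeed(45.05): V ← 45.05 m/s
final state: V = 45.05 m/s, rpm = 11285 → n = rpm/60 = 188.083333 rev/s
J = V / (n·D) = 45.05 / (188.083333 × 0.31) = 0.772650
regime bands: climb J<0.3532 | cruise [0.3532, 0.7065) | windmill J≥0.7065
J = 0.7726 → windmill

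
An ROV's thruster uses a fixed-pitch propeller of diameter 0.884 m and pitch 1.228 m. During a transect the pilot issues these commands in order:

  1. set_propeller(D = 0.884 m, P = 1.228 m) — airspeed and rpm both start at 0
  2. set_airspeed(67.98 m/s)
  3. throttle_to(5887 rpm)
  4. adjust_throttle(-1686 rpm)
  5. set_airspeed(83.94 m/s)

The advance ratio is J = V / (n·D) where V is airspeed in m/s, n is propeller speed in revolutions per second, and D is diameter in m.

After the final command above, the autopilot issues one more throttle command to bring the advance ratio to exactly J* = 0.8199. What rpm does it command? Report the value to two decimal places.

set_propeller: D = 0.884 m, P = 1.228 m (p = P/D = 1.389140); state ← (V=0, rpm=0)
set_airspeed(67.98): V ← 67.98 m/s
throttle_to(5887): rpm ← 5887
adjust_throttle(-1686): rpm ← 5887 -1686 = 4201
set_airspeed(83.94): V ← 83.94 m/s
final state: V = 83.94 m/s, rpm = 4201 → n = rpm/60 = 70.016667 rev/s
target J* = 0.8199; solve J* = V/(n·D) for n: n = V/(J*·D) = 83.94/(0.8199 × 0.884) = 115.812600 rev/s
rpm = 60·n = 6948.756029

rpm = 6948.76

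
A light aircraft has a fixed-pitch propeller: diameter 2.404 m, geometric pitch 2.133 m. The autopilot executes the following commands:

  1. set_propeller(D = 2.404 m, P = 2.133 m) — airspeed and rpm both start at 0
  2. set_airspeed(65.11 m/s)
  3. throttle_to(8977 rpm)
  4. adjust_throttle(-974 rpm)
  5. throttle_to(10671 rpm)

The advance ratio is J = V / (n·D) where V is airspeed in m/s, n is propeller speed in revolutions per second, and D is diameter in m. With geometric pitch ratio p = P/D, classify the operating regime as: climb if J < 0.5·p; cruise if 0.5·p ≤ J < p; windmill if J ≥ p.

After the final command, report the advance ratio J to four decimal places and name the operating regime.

J = 0.1523, regime = climb

set_propeller: D = 2.404 m, P = 2.133 m (p = P/D = 0.887271); state ← (V=0, rpm=0)
set_airspeed(65.11): V ← 65.11 m/s
throttle_to(8977): rpm ← 8977
adjust_throttle(-974): rpm ← 8977 -974 = 8003
throttle_to(10671): rpm ← 10671
final state: V = 65.11 m/s, rpm = 10671 → n = rpm/60 = 177.850000 rev/s
J = V / (n·D) = 65.11 / (177.850000 × 2.404) = 0.152286
regime bands: climb J<0.4436 | cruise [0.4436, 0.8873) | windmill J≥0.8873
J = 0.1523 → climb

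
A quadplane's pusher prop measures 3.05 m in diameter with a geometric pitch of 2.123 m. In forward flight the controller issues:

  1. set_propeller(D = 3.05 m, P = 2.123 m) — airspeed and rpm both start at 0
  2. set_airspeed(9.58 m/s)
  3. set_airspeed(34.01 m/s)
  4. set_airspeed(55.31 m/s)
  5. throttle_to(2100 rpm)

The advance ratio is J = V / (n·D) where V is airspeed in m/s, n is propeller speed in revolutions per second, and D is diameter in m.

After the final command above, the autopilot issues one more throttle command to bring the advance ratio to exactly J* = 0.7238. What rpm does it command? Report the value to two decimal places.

rpm = 1503.27

set_propeller: D = 3.05 m, P = 2.123 m (p = P/D = 0.696066); state ← (V=0, rpm=0)
set_airspeed(9.58): V ← 9.58 m/s
set_airspeed(34.01): V ← 34.01 m/s
set_airspeed(55.31): V ← 55.31 m/s
throttle_to(2100): rpm ← 2100
final state: V = 55.31 m/s, rpm = 2100 → n = rpm/60 = 35.000000 rev/s
target J* = 0.7238; solve J* = V/(n·D) for n: n = V/(J*·D) = 55.31/(0.7238 × 3.05) = 25.054471 rev/s
rpm = 60·n = 1503.268270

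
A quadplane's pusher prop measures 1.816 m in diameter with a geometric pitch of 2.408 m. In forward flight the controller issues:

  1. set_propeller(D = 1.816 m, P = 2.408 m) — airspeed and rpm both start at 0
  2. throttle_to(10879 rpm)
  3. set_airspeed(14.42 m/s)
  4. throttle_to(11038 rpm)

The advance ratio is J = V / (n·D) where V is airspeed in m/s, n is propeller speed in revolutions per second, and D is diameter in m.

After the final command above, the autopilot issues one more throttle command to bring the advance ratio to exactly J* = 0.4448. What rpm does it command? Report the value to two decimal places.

rpm = 1071.11

set_propeller: D = 1.816 m, P = 2.408 m (p = P/D = 1.325991); state ← (V=0, rpm=0)
throttle_to(10879): rpm ← 10879
set_airspeed(14.42): V ← 14.42 m/s
throttle_to(11038): rpm ← 11038
final state: V = 14.42 m/s, rpm = 11038 → n = rpm/60 = 183.966667 rev/s
target J* = 0.4448; solve J* = V/(n·D) for n: n = V/(J*·D) = 14.42/(0.4448 × 1.816) = 17.851908 rev/s
rpm = 60·n = 1071.114474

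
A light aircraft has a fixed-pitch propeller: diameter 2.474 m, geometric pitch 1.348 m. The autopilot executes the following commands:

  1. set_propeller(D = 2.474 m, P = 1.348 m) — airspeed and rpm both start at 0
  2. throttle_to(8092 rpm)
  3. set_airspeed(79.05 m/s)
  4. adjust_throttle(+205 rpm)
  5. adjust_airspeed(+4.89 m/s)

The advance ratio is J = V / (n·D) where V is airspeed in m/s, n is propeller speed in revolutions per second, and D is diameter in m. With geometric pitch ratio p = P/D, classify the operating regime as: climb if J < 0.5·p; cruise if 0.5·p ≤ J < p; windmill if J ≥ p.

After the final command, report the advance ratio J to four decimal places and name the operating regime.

J = 0.2454, regime = climb

set_propeller: D = 2.474 m, P = 1.348 m (p = P/D = 0.544867); state ← (V=0, rpm=0)
throttle_to(8092): rpm ← 8092
set_airspeed(79.05): V ← 79.05 m/s
adjust_throttle(+205): rpm ← 8092 +205 = 8297
adjust_airspeed(+4.89): V ← 79.05 +4.89 = 83.94 m/s
final state: V = 83.94 m/s, rpm = 8297 → n = rpm/60 = 138.283333 rev/s
J = V / (n·D) = 83.94 / (138.283333 × 2.474) = 0.245358
regime bands: climb J<0.2724 | cruise [0.2724, 0.5449) | windmill J≥0.5449
J = 0.2454 → climb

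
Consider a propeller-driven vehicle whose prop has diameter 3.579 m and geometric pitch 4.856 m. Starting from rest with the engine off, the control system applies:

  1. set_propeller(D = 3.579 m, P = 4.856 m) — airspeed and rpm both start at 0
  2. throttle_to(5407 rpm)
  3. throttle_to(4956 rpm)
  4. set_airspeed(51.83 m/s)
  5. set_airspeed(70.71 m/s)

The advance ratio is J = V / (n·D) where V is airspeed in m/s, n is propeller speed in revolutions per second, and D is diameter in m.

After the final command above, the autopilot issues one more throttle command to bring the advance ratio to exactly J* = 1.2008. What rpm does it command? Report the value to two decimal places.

rpm = 987.19

set_propeller: D = 3.579 m, P = 4.856 m (p = P/D = 1.356804); state ← (V=0, rpm=0)
throttle_to(5407): rpm ← 5407
throttle_to(4956): rpm ← 4956
set_airspeed(51.83): V ← 51.83 m/s
set_airspeed(70.71): V ← 70.71 m/s
final state: V = 70.71 m/s, rpm = 4956 → n = rpm/60 = 82.600000 rev/s
target J* = 1.2008; solve J* = V/(n·D) for n: n = V/(J*·D) = 70.71/(1.2008 × 3.579) = 16.453127 rev/s
rpm = 60·n = 987.187642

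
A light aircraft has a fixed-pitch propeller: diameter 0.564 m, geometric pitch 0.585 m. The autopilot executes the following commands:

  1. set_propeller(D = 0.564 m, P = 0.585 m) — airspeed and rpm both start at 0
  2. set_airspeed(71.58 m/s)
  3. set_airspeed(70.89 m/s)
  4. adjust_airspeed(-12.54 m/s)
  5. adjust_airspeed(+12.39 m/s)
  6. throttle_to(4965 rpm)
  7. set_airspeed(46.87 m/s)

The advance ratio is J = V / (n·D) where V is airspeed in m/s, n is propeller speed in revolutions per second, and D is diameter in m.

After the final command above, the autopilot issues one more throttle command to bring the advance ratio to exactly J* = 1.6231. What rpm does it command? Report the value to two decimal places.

set_propeller: D = 0.564 m, P = 0.585 m (p = P/D = 1.037234); state ← (V=0, rpm=0)
set_airspeed(71.58): V ← 71.58 m/s
set_airspeed(70.89): V ← 70.89 m/s
adjust_airspeed(-12.54): V ← 70.89 -12.54 = 58.35 m/s
adjust_airspeed(+12.39): V ← 58.35 +12.39 = 70.74 m/s
throttle_to(4965): rpm ← 4965
set_airspeed(46.87): V ← 46.87 m/s
final state: V = 46.87 m/s, rpm = 4965 → n = rpm/60 = 82.750000 rev/s
target J* = 1.6231; solve J* = V/(n·D) for n: n = V/(J*·D) = 46.87/(1.6231 × 0.564) = 51.200072 rev/s
rpm = 60·n = 3072.004321

rpm = 3072.00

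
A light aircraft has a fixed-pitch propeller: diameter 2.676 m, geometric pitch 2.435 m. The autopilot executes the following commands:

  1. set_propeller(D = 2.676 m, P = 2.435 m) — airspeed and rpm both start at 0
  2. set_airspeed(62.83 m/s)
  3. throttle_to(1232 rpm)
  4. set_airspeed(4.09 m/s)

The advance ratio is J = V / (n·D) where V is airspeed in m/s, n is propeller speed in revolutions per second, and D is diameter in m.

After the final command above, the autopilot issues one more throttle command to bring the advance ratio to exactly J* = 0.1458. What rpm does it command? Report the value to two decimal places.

rpm = 628.97

set_propeller: D = 2.676 m, P = 2.435 m (p = P/D = 0.909940); state ← (V=0, rpm=0)
set_airspeed(62.83): V ← 62.83 m/s
throttle_to(1232): rpm ← 1232
set_airspeed(4.09): V ← 4.09 m/s
final state: V = 4.09 m/s, rpm = 1232 → n = rpm/60 = 20.533333 rev/s
target J* = 0.1458; solve J* = V/(n·D) for n: n = V/(J*·D) = 4.09/(0.1458 × 2.676) = 10.482857 rev/s
rpm = 60·n = 628.971439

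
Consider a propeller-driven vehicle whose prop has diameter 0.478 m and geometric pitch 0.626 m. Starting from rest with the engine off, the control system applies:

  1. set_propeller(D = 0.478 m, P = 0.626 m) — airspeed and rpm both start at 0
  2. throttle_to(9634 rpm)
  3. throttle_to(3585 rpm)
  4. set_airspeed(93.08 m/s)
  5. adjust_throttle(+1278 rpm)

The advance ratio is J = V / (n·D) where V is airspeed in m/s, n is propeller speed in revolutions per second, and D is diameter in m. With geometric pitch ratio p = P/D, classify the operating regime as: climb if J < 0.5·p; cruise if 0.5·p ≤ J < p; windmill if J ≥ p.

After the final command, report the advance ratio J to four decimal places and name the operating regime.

J = 2.4026, regime = windmill

set_propeller: D = 0.478 m, P = 0.626 m (p = P/D = 1.309623); state ← (V=0, rpm=0)
throttle_to(9634): rpm ← 9634
throttle_to(3585): rpm ← 3585
set_airspeed(93.08): V ← 93.08 m/s
adjust_throttle(+1278): rpm ← 3585 +1278 = 4863
final state: V = 93.08 m/s, rpm = 4863 → n = rpm/60 = 81.050000 rev/s
J = V / (n·D) = 93.08 / (81.050000 × 0.478) = 2.402567
regime bands: climb J<0.6548 | cruise [0.6548, 1.3096) | windmill J≥1.3096
J = 2.4026 → windmill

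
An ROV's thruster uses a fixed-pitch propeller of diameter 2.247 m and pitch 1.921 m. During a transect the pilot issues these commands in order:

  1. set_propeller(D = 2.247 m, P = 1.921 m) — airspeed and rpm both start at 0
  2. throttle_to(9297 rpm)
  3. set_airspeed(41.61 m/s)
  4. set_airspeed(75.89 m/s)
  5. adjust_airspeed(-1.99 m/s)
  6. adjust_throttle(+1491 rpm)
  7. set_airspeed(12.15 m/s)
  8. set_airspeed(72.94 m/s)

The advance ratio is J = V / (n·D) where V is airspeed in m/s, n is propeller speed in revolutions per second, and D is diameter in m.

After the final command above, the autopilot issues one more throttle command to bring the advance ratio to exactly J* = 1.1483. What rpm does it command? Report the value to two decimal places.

set_propeller: D = 2.247 m, P = 1.921 m (p = P/D = 0.854918); state ← (V=0, rpm=0)
throttle_to(9297): rpm ← 9297
set_airspeed(41.61): V ← 41.61 m/s
set_airspeed(75.89): V ← 75.89 m/s
adjust_airspeed(-1.99): V ← 75.89 -1.99 = 73.9 m/s
adjust_throttle(+1491): rpm ← 9297 +1491 = 10788
set_airspeed(12.15): V ← 12.15 m/s
set_airspeed(72.94): V ← 72.94 m/s
final state: V = 72.94 m/s, rpm = 10788 → n = rpm/60 = 179.800000 rev/s
target J* = 1.1483; solve J* = V/(n·D) for n: n = V/(J*·D) = 72.94/(1.1483 × 2.247) = 28.268797 rev/s
rpm = 60·n = 1696.127799

rpm = 1696.13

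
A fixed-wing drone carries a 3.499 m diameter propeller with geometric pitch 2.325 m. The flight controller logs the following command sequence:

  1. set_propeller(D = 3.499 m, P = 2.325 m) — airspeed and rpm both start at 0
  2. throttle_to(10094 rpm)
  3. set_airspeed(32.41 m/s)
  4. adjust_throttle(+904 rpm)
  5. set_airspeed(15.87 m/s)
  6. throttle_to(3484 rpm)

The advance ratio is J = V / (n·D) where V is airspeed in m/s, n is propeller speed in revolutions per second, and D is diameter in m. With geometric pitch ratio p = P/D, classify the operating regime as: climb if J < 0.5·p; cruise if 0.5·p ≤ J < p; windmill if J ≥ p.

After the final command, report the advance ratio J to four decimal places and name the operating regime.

J = 0.0781, regime = climb

set_propeller: D = 3.499 m, P = 2.325 m (p = P/D = 0.664476); state ← (V=0, rpm=0)
throttle_to(10094): rpm ← 10094
set_airspeed(32.41): V ← 32.41 m/s
adjust_throttle(+904): rpm ← 10094 +904 = 10998
set_airspeed(15.87): V ← 15.87 m/s
throttle_to(3484): rpm ← 3484
final state: V = 15.87 m/s, rpm = 3484 → n = rpm/60 = 58.066667 rev/s
J = V / (n·D) = 15.87 / (58.066667 × 3.499) = 0.078110
regime bands: climb J<0.3322 | cruise [0.3322, 0.6645) | windmill J≥0.6645
J = 0.0781 → climb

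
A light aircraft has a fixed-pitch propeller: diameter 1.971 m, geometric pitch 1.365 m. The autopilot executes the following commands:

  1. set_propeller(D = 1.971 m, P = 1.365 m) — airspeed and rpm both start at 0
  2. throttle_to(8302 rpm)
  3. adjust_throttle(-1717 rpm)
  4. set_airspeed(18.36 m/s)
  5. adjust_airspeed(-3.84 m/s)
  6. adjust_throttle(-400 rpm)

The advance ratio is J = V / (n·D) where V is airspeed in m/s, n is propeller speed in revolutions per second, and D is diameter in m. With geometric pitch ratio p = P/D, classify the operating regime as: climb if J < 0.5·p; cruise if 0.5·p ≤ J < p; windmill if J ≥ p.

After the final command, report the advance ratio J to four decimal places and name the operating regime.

J = 0.0715, regime = climb

set_propeller: D = 1.971 m, P = 1.365 m (p = P/D = 0.692542); state ← (V=0, rpm=0)
throttle_to(8302): rpm ← 8302
adjust_throttle(-1717): rpm ← 8302 -1717 = 6585
set_airspeed(18.36): V ← 18.36 m/s
adjust_airspeed(-3.84): V ← 18.36 -3.84 = 14.52 m/s
adjust_throttle(-400): rpm ← 6585 -400 = 6185
final state: V = 14.52 m/s, rpm = 6185 → n = rpm/60 = 103.083333 rev/s
J = V / (n·D) = 14.52 / (103.083333 × 1.971) = 0.071465
regime bands: climb J<0.3463 | cruise [0.3463, 0.6925) | windmill J≥0.6925
J = 0.0715 → climb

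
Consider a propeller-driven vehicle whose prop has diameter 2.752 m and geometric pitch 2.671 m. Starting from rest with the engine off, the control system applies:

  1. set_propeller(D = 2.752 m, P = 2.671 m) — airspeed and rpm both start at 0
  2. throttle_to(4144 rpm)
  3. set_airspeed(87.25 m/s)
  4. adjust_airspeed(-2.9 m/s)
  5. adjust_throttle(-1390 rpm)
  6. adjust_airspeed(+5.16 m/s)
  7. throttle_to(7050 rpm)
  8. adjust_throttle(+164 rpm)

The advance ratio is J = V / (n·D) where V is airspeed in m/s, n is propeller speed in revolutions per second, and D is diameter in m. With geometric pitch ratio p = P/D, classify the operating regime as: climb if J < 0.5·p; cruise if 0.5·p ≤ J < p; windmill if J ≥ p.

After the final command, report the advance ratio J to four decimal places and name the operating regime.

set_propeller: D = 2.752 m, P = 2.671 m (p = P/D = 0.970567); state ← (V=0, rpm=0)
throttle_to(4144): rpm ← 4144
set_airspeed(87.25): V ← 87.25 m/s
adjust_airspeed(-2.9): V ← 87.25 -2.9 = 84.35 m/s
adjust_throttle(-1390): rpm ← 4144 -1390 = 2754
adjust_airspeed(+5.16): V ← 84.35 +5.16 = 89.51 m/s
throttle_to(7050): rpm ← 7050
adjust_throttle(+164): rpm ← 7050 +164 = 7214
final state: V = 89.51 m/s, rpm = 7214 → n = rpm/60 = 120.233333 rev/s
J = V / (n·D) = 89.51 / (120.233333 × 2.752) = 0.270519
regime bands: climb J<0.4853 | cruise [0.4853, 0.9706) | windmill J≥0.9706
J = 0.2705 → climb

J = 0.2705, regime = climb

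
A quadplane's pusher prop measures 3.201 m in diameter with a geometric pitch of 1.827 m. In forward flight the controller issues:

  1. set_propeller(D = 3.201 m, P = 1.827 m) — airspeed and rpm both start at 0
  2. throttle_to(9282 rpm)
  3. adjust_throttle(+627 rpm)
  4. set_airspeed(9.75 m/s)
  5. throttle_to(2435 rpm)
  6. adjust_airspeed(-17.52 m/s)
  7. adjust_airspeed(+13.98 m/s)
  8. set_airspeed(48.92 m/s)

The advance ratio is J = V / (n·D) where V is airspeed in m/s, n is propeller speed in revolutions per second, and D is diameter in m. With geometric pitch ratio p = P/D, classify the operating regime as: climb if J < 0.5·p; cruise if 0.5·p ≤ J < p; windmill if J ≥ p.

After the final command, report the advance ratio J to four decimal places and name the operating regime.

J = 0.3766, regime = cruise

set_propeller: D = 3.201 m, P = 1.827 m (p = P/D = 0.570759); state ← (V=0, rpm=0)
throttle_to(9282): rpm ← 9282
adjust_throttle(+627): rpm ← 9282 +627 = 9909
set_airspeed(9.75): V ← 9.75 m/s
throttle_to(2435): rpm ← 2435
adjust_airspeed(-17.52): V ← 9.75 -17.52 = -7.77 m/s
adjust_airspeed(+13.98): V ← -7.77 +13.98 = 6.21 m/s
set_airspeed(48.92): V ← 48.92 m/s
final state: V = 48.92 m/s, rpm = 2435 → n = rpm/60 = 40.583333 rev/s
J = V / (n·D) = 48.92 / (40.583333 × 3.201) = 0.376576
regime bands: climb J<0.2854 | cruise [0.2854, 0.5708) | windmill J≥0.5708
J = 0.3766 → cruise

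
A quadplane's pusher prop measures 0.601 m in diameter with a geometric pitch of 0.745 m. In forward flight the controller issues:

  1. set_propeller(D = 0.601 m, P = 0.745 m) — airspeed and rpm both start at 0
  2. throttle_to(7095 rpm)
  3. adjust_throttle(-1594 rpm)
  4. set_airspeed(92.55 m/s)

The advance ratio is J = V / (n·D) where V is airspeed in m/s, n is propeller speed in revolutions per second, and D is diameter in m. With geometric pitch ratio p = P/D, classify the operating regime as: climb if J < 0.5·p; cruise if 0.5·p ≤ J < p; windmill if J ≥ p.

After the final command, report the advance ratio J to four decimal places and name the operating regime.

set_propeller: D = 0.601 m, P = 0.745 m (p = P/D = 1.239601); state ← (V=0, rpm=0)
throttle_to(7095): rpm ← 7095
adjust_throttle(-1594): rpm ← 7095 -1594 = 5501
set_airspeed(92.55): V ← 92.55 m/s
final state: V = 92.55 m/s, rpm = 5501 → n = rpm/60 = 91.683333 rev/s
J = V / (n·D) = 92.55 / (91.683333 × 0.601) = 1.679622
regime bands: climb J<0.6198 | cruise [0.6198, 1.2396) | windmill J≥1.2396
J = 1.6796 → windmill

J = 1.6796, regime = windmill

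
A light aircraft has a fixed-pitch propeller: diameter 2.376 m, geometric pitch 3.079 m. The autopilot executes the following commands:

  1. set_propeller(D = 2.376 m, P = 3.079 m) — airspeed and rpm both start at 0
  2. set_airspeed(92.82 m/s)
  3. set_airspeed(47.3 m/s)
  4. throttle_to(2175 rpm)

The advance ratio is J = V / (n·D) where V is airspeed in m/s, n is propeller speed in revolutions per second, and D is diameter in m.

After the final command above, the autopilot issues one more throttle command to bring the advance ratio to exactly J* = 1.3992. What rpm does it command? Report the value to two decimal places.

set_propeller: D = 2.376 m, P = 3.079 m (p = P/D = 1.295875); state ← (V=0, rpm=0)
set_airspeed(92.82): V ← 92.82 m/s
set_airspeed(47.3): V ← 47.3 m/s
throttle_to(2175): rpm ← 2175
final state: V = 47.3 m/s, rpm = 2175 → n = rpm/60 = 36.250000 rev/s
target J* = 1.3992; solve J* = V/(n·D) for n: n = V/(J*·D) = 47.3/(1.3992 × 2.376) = 14.227707 rev/s
rpm = 60·n = 853.662410

rpm = 853.66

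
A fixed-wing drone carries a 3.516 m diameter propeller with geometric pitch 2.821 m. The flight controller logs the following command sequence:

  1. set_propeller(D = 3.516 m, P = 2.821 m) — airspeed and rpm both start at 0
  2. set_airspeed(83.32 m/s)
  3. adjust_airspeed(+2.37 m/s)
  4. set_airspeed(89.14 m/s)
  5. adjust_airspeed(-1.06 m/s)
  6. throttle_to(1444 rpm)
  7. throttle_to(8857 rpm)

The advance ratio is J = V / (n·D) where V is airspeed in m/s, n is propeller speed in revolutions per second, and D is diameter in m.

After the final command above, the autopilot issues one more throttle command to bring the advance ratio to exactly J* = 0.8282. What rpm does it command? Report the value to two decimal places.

rpm = 1814.87

set_propeller: D = 3.516 m, P = 2.821 m (p = P/D = 0.802332); state ← (V=0, rpm=0)
set_airspeed(83.32): V ← 83.32 m/s
adjust_airspeed(+2.37): V ← 83.32 +2.37 = 85.69 m/s
set_airspeed(89.14): V ← 89.14 m/s
adjust_airspeed(-1.06): V ← 89.14 -1.06 = 88.08 m/s
throttle_to(1444): rpm ← 1444
throttle_to(8857): rpm ← 8857
final state: V = 88.08 m/s, rpm = 8857 → n = rpm/60 = 147.616667 rev/s
target J* = 0.8282; solve J* = V/(n·D) for n: n = V/(J*·D) = 88.08/(0.8282 × 3.516) = 30.247760 rev/s
rpm = 60·n = 1814.865579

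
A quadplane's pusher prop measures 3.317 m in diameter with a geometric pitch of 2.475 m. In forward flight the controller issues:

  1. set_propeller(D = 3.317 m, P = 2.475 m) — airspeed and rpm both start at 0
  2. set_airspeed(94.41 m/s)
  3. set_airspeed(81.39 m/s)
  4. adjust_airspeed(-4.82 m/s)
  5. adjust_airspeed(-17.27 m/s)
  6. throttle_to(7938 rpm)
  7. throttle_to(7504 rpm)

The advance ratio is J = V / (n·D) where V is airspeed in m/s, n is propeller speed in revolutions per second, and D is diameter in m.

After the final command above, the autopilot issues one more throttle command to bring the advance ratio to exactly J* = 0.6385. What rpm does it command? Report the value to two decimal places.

set_propeller: D = 3.317 m, P = 2.475 m (p = P/D = 0.746156); state ← (V=0, rpm=0)
set_airspeed(94.41): V ← 94.41 m/s
set_airspeed(81.39): V ← 81.39 m/s
adjust_airspeed(-4.82): V ← 81.39 -4.82 = 76.57 m/s
adjust_airspeed(-17.27): V ← 76.57 -17.27 = 59.3 m/s
throttle_to(7938): rpm ← 7938
throttle_to(7504): rpm ← 7504
final state: V = 59.3 m/s, rpm = 7504 → n = rpm/60 = 125.066667 rev/s
target J* = 0.6385; solve J* = V/(n·D) for n: n = V/(J*·D) = 59.3/(0.6385 × 3.317) = 27.999374 rev/s
rpm = 60·n = 1679.962435

rpm = 1679.96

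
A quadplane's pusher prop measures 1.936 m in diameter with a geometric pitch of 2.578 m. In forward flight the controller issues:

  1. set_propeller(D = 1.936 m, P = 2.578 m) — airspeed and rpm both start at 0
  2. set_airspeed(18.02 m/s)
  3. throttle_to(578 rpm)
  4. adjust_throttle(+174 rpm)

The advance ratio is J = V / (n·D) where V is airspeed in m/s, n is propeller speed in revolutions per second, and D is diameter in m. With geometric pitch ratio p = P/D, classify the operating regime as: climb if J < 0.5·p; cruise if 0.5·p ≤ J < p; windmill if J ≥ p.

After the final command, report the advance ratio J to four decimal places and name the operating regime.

set_propeller: D = 1.936 m, P = 2.578 m (p = P/D = 1.331612); state ← (V=0, rpm=0)
set_airspeed(18.02): V ← 18.02 m/s
throttle_to(578): rpm ← 578
adjust_throttle(+174): rpm ← 578 +174 = 752
final state: V = 18.02 m/s, rpm = 752 → n = rpm/60 = 12.533333 rev/s
J = V / (n·D) = 18.02 / (12.533333 × 1.936) = 0.742648
regime bands: climb J<0.6658 | cruise [0.6658, 1.3316) | windmill J≥1.3316
J = 0.7426 → cruise

J = 0.7426, regime = cruise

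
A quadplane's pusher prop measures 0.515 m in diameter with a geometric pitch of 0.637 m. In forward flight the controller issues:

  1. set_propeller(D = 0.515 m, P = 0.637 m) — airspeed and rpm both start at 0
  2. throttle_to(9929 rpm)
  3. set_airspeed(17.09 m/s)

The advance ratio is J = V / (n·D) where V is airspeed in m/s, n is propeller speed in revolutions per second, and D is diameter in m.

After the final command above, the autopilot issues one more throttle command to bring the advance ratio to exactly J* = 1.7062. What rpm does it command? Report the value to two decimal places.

rpm = 1166.96

set_propeller: D = 0.515 m, P = 0.637 m (p = P/D = 1.236893); state ← (V=0, rpm=0)
throttle_to(9929): rpm ← 9929
set_airspeed(17.09): V ← 17.09 m/s
final state: V = 17.09 m/s, rpm = 9929 → n = rpm/60 = 165.483333 rev/s
target J* = 1.7062; solve J* = V/(n·D) for n: n = V/(J*·D) = 17.09/(1.7062 × 0.515) = 19.449341 rev/s
rpm = 60·n = 1166.960474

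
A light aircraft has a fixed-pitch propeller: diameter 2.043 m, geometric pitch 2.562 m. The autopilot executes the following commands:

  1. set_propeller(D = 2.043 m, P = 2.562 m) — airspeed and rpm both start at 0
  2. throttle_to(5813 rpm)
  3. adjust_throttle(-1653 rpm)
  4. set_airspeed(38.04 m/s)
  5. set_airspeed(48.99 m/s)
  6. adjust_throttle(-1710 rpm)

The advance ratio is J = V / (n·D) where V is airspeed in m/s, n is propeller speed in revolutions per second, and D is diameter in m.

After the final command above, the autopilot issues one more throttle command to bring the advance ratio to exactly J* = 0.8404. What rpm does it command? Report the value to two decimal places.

set_propeller: D = 2.043 m, P = 2.562 m (p = P/D = 1.254038); state ← (V=0, rpm=0)
throttle_to(5813): rpm ← 5813
adjust_throttle(-1653): rpm ← 5813 -1653 = 4160
set_airspeed(38.04): V ← 38.04 m/s
set_airspeed(48.99): V ← 48.99 m/s
adjust_throttle(-1710): rpm ← 4160 -1710 = 2450
final state: V = 48.99 m/s, rpm = 2450 → n = rpm/60 = 40.833333 rev/s
target J* = 0.8404; solve J* = V/(n·D) for n: n = V/(J*·D) = 48.99/(0.8404 × 2.043) = 28.533367 rev/s
rpm = 60·n = 1712.002046

rpm = 1712.00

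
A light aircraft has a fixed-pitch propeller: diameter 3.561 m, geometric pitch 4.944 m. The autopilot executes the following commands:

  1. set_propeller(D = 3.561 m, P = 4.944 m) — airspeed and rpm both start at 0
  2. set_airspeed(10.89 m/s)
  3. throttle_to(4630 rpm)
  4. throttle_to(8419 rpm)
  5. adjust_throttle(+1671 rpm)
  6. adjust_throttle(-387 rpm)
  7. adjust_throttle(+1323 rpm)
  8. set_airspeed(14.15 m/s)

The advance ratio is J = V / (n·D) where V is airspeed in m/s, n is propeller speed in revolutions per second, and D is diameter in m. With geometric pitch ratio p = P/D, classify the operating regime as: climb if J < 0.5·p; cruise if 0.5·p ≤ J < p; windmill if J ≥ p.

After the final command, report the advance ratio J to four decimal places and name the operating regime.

J = 0.0216, regime = climb

set_propeller: D = 3.561 m, P = 4.944 m (p = P/D = 1.388374); state ← (V=0, rpm=0)
set_airspeed(10.89): V ← 10.89 m/s
throttle_to(4630): rpm ← 4630
throttle_to(8419): rpm ← 8419
adjust_throttle(+1671): rpm ← 8419 +1671 = 10090
adjust_throttle(-387): rpm ← 10090 -387 = 9703
adjust_throttle(+1323): rpm ← 9703 +1323 = 11026
set_airspeed(14.15): V ← 14.15 m/s
final state: V = 14.15 m/s, rpm = 11026 → n = rpm/60 = 183.766667 rev/s
J = V / (n·D) = 14.15 / (183.766667 × 3.561) = 0.021623
regime bands: climb J<0.6942 | cruise [0.6942, 1.3884) | windmill J≥1.3884
J = 0.0216 → climb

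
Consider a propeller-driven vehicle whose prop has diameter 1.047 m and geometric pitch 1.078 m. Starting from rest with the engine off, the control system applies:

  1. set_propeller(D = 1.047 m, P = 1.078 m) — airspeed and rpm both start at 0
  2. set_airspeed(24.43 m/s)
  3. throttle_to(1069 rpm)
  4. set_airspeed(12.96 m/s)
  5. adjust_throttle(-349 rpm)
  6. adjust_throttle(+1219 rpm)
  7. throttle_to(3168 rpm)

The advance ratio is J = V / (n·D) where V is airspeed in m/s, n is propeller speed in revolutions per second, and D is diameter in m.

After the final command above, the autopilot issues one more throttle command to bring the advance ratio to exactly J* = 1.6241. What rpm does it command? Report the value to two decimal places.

rpm = 457.30

set_propeller: D = 1.047 m, P = 1.078 m (p = P/D = 1.029608); state ← (V=0, rpm=0)
set_airspeed(24.43): V ← 24.43 m/s
throttle_to(1069): rpm ← 1069
set_airspeed(12.96): V ← 12.96 m/s
adjust_throttle(-349): rpm ← 1069 -349 = 720
adjust_throttle(+1219): rpm ← 720 +1219 = 1939
throttle_to(3168): rpm ← 3168
final state: V = 12.96 m/s, rpm = 3168 → n = rpm/60 = 52.800000 rev/s
target J* = 1.6241; solve J* = V/(n·D) for n: n = V/(J*·D) = 12.96/(1.6241 × 1.047) = 7.621589 rev/s
rpm = 60·n = 457.295370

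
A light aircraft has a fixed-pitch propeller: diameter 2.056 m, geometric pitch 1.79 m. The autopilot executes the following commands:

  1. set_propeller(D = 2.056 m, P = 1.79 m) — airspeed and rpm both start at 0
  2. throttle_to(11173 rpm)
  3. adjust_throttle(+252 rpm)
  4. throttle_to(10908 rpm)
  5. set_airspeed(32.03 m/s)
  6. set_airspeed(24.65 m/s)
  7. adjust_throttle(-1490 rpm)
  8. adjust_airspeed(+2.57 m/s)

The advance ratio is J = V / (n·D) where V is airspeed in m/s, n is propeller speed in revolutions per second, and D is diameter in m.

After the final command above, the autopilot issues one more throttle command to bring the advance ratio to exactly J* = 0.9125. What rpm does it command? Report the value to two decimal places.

rpm = 870.53

set_propeller: D = 2.056 m, P = 1.79 m (p = P/D = 0.870623); state ← (V=0, rpm=0)
throttle_to(11173): rpm ← 11173
adjust_throttle(+252): rpm ← 11173 +252 = 11425
throttle_to(10908): rpm ← 10908
set_airspeed(32.03): V ← 32.03 m/s
set_airspeed(24.65): V ← 24.65 m/s
adjust_throttle(-1490): rpm ← 10908 -1490 = 9418
adjust_airspeed(+2.57): V ← 24.65 +2.57 = 27.22 m/s
final state: V = 27.22 m/s, rpm = 9418 → n = rpm/60 = 156.966667 rev/s
target J* = 0.9125; solve J* = V/(n·D) for n: n = V/(J*·D) = 27.22/(0.9125 × 2.056) = 14.508821 rev/s
rpm = 60·n = 870.529289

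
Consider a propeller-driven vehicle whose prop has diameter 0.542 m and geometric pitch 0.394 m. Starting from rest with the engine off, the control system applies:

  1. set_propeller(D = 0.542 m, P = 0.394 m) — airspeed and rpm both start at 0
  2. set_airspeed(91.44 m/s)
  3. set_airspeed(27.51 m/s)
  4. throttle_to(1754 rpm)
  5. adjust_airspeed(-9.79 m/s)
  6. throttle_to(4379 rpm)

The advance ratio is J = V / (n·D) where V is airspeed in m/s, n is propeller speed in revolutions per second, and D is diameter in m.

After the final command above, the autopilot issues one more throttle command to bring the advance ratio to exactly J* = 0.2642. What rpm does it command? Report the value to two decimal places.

rpm = 7424.77

set_propeller: D = 0.542 m, P = 0.394 m (p = P/D = 0.726937); state ← (V=0, rpm=0)
set_airspeed(91.44): V ← 91.44 m/s
set_airspeed(27.51): V ← 27.51 m/s
throttle_to(1754): rpm ← 1754
adjust_airspeed(-9.79): V ← 27.51 -9.79 = 17.72 m/s
throttle_to(4379): rpm ← 4379
final state: V = 17.72 m/s, rpm = 4379 → n = rpm/60 = 72.983333 rev/s
target J* = 0.2642; solve J* = V/(n·D) for n: n = V/(J*·D) = 17.72/(0.2642 × 0.542) = 123.746128 rev/s
rpm = 60·n = 7424.767662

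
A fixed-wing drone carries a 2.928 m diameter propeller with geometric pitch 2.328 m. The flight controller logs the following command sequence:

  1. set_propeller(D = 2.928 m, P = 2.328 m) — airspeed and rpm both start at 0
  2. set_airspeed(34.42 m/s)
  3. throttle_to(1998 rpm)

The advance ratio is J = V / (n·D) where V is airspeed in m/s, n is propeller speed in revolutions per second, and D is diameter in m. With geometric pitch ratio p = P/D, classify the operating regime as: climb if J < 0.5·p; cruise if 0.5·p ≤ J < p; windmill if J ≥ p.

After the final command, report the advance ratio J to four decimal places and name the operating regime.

J = 0.3530, regime = climb

set_propeller: D = 2.928 m, P = 2.328 m (p = P/D = 0.795082); state ← (V=0, rpm=0)
set_airspeed(34.42): V ← 34.42 m/s
throttle_to(1998): rpm ← 1998
final state: V = 34.42 m/s, rpm = 1998 → n = rpm/60 = 33.300000 rev/s
J = V / (n·D) = 34.42 / (33.300000 × 2.928) = 0.353017
regime bands: climb J<0.3975 | cruise [0.3975, 0.7951) | windmill J≥0.7951
J = 0.3530 → climb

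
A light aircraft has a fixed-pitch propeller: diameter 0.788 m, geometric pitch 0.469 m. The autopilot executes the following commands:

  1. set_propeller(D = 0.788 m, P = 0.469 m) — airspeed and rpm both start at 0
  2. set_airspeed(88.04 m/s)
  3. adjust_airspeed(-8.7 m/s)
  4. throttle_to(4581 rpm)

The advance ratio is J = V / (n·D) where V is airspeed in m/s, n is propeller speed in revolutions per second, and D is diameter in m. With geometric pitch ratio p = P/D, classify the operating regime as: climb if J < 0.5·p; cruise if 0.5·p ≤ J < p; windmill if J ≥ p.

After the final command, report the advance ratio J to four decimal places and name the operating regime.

set_propeller: D = 0.788 m, P = 0.469 m (p = P/D = 0.595178); state ← (V=0, rpm=0)
set_airspeed(88.04): V ← 88.04 m/s
adjust_airspeed(-8.7): V ← 88.04 -8.7 = 79.34 m/s
throttle_to(4581): rpm ← 4581
final state: V = 79.34 m/s, rpm = 4581 → n = rpm/60 = 76.350000 rev/s
J = V / (n·D) = 79.34 / (76.350000 × 0.788) = 1.318733
regime bands: climb J<0.2976 | cruise [0.2976, 0.5952) | windmill J≥0.5952
J = 1.3187 → windmill

J = 1.3187, regime = windmill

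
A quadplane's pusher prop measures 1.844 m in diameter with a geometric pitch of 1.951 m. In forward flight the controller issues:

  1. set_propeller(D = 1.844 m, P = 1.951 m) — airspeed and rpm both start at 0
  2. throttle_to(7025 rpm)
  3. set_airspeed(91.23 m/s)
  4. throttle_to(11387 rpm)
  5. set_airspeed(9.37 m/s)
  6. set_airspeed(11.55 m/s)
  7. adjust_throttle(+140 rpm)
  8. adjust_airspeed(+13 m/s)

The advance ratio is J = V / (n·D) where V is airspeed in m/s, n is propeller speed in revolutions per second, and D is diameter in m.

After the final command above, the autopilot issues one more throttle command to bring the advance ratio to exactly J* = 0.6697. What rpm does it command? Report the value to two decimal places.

rpm = 1192.78

set_propeller: D = 1.844 m, P = 1.951 m (p = P/D = 1.058026); state ← (V=0, rpm=0)
throttle_to(7025): rpm ← 7025
set_airspeed(91.23): V ← 91.23 m/s
throttle_to(11387): rpm ← 11387
set_airspeed(9.37): V ← 9.37 m/s
set_airspeed(11.55): V ← 11.55 m/s
adjust_throttle(+140): rpm ← 11387 +140 = 11527
adjust_airspeed(+13): V ← 11.55 +13 = 24.55 m/s
final state: V = 24.55 m/s, rpm = 11527 → n = rpm/60 = 192.116667 rev/s
target J* = 0.6697; solve J* = V/(n·D) for n: n = V/(J*·D) = 24.55/(0.6697 × 1.844) = 19.879721 rev/s
rpm = 60·n = 1192.783248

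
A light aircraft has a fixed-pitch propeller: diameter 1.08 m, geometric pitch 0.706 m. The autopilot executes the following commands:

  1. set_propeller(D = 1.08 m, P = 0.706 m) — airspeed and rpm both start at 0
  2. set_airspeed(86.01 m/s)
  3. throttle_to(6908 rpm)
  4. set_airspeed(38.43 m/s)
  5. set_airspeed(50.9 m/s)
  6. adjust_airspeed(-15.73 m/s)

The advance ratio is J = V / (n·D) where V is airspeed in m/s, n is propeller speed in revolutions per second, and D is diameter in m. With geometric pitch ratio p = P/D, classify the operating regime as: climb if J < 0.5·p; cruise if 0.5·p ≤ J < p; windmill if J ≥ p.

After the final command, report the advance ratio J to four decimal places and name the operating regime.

J = 0.2828, regime = climb

set_propeller: D = 1.08 m, P = 0.706 m (p = P/D = 0.653704); state ← (V=0, rpm=0)
set_airspeed(86.01): V ← 86.01 m/s
throttle_to(6908): rpm ← 6908
set_airspeed(38.43): V ← 38.43 m/s
set_airspeed(50.9): V ← 50.9 m/s
adjust_airspeed(-15.73): V ← 50.9 -15.73 = 35.17 m/s
final state: V = 35.17 m/s, rpm = 6908 → n = rpm/60 = 115.133333 rev/s
J = V / (n·D) = 35.17 / (115.133333 × 1.08) = 0.282844
regime bands: climb J<0.3269 | cruise [0.3269, 0.6537) | windmill J≥0.6537
J = 0.2828 → climb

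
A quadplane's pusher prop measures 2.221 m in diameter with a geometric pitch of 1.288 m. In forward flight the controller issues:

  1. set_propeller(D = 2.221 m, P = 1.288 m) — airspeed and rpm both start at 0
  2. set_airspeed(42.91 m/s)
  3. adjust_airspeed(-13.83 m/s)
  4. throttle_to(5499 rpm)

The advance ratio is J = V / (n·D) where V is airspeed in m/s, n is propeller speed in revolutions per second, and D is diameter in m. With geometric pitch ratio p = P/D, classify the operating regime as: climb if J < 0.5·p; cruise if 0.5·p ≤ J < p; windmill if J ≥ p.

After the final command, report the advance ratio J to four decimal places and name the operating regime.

set_propeller: D = 2.221 m, P = 1.288 m (p = P/D = 0.579919); state ← (V=0, rpm=0)
set_airspeed(42.91): V ← 42.91 m/s
adjust_airspeed(-13.83): V ← 42.91 -13.83 = 29.08 m/s
throttle_to(5499): rpm ← 5499
final state: V = 29.08 m/s, rpm = 5499 → n = rpm/60 = 91.650000 rev/s
J = V / (n·D) = 29.08 / (91.650000 × 2.221) = 0.142861
regime bands: climb J<0.2900 | cruise [0.2900, 0.5799) | windmill J≥0.5799
J = 0.1429 → climb

J = 0.1429, regime = climb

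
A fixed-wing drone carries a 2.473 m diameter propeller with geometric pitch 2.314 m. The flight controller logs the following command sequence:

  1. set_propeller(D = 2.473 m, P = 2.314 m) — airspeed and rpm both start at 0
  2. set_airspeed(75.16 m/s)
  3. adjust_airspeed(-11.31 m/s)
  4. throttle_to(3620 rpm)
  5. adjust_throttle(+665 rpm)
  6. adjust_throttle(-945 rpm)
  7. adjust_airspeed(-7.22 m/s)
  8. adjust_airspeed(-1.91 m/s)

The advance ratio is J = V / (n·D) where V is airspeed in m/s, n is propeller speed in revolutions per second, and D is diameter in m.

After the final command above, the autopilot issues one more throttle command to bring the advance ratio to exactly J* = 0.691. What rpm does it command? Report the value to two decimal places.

set_propeller: D = 2.473 m, P = 2.314 m (p = P/D = 0.935706); state ← (V=0, rpm=0)
set_airspeed(75.16): V ← 75.16 m/s
adjust_airspeed(-11.31): V ← 75.16 -11.31 = 63.85 m/s
throttle_to(3620): rpm ← 3620
adjust_throttle(+665): rpm ← 3620 +665 = 4285
adjust_throttle(-945): rpm ← 4285 -945 = 3340
adjust_airspeed(-7.22): V ← 63.85 -7.22 = 56.63 m/s
adjust_airspeed(-1.91): V ← 56.63 -1.91 = 54.72 m/s
final state: V = 54.72 m/s, rpm = 3340 → n = rpm/60 = 55.666667 rev/s
target J* = 0.691; solve J* = V/(n·D) for n: n = V/(J*·D) = 54.72/(0.691 × 2.473) = 32.021666 rev/s
rpm = 60·n = 1921.299967

rpm = 1921.30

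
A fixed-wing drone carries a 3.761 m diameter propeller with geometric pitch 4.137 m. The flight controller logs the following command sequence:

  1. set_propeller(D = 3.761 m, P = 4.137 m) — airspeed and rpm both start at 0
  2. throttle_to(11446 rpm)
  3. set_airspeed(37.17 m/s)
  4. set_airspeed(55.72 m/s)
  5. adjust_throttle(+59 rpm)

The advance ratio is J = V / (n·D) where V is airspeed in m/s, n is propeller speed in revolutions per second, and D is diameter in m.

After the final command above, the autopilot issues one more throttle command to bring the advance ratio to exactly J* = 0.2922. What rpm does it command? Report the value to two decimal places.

rpm = 3042.14

set_propeller: D = 3.761 m, P = 4.137 m (p = P/D = 1.099973); state ← (V=0, rpm=0)
throttle_to(11446): rpm ← 11446
set_airspeed(37.17): V ← 37.17 m/s
set_airspeed(55.72): V ← 55.72 m/s
adjust_throttle(+59): rpm ← 11446 +59 = 11505
final state: V = 55.72 m/s, rpm = 11505 → n = rpm/60 = 191.750000 rev/s
target J* = 0.2922; solve J* = V/(n·D) for n: n = V/(J*·D) = 55.72/(0.2922 × 3.761) = 50.702289 rev/s
rpm = 60·n = 3042.137314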